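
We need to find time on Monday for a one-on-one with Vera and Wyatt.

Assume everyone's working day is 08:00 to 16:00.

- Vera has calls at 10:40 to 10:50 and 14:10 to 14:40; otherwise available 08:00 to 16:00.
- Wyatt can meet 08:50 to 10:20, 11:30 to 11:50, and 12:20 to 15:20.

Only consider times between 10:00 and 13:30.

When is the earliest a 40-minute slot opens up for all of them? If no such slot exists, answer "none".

Vera free within 08:00–16:00: 08:00–10:40, 10:50–14:10, 14:40–16:00.
Vera ∩ Wyatt: 08:50–10:20, 11:30–11:50, 12:20–14:10, 14:40–15:20.
Restricted to 10:00–13:30: 10:00–10:20, 11:30–11:50, 12:20–13:30.
Windows ≥ 40 min: 12:20–13:30.
Earliest such window starts at 12:20.

12:20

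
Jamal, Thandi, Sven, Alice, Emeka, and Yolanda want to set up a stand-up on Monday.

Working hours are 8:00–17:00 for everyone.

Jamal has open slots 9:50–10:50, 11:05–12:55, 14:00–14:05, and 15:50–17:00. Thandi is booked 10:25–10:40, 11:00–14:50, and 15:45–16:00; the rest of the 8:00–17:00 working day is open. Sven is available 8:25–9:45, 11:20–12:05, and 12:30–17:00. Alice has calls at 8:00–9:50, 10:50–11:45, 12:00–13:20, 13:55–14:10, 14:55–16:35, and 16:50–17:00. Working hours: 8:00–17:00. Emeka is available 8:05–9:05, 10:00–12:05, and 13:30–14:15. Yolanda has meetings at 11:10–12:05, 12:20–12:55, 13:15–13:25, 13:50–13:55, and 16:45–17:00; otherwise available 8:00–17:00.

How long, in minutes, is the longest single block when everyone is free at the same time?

Thandi free within 08:00–17:00: 08:00–10:25, 10:40–11:00, 14:50–15:45, 16:00–17:00.
Alice free within 08:00–17:00: 09:50–10:50, 11:45–12:00, 13:20–13:55, 14:10–14:55, 16:35–16:50.
Yolanda free within 08:00–17:00: 08:00–11:10, 12:05–12:20, 12:55–13:15, 13:25–13:50, 13:55–16:45.
Jamal ∩ Thandi: 09:50–10:25, 10:40–10:50, 16:00–17:00.
Jamal ∩ Thandi ∩ Sven: 16:00–17:00.
Jamal ∩ Thandi ∩ Sven ∩ Alice: 16:35–16:50.
Jamal ∩ Thandi ∩ Sven ∩ Alice ∩ Emeka: (none).
Jamal ∩ Thandi ∩ Sven ∩ Alice ∩ Emeka ∩ Yolanda: (none).
No common window.

0 minutes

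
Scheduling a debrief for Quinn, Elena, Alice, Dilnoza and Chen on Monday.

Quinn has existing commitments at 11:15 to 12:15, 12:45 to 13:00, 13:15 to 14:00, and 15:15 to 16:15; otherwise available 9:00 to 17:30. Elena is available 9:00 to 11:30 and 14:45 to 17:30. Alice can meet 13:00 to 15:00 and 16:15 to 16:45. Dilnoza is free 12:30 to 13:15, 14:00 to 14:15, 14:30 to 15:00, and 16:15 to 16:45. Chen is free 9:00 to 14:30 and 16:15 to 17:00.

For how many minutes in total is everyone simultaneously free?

Quinn free within 09:00–17:30: 09:00–11:15, 12:15–12:45, 13:00–13:15, 14:00–15:15, 16:15–17:30.
Quinn ∩ Elena: 09:00–11:15, 14:45–15:15, 16:15–17:30.
Quinn ∩ Elena ∩ Alice: 14:45–15:00, 16:15–16:45.
Quinn ∩ Elena ∩ Alice ∩ Dilnoza: 14:45–15:00, 16:15–16:45.
Quinn ∩ Elena ∩ Alice ∩ Dilnoza ∩ Chen: 16:15–16:45.
Total common minutes: 30.

30 minutes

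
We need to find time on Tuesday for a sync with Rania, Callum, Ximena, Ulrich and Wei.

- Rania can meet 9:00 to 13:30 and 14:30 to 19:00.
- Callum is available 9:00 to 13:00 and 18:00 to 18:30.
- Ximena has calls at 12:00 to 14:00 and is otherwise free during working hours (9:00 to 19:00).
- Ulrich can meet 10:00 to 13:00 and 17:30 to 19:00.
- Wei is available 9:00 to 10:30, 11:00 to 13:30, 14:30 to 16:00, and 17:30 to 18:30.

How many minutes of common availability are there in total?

120 minutes

Ximena free within 09:00–19:00: 09:00–12:00, 14:00–19:00.
Rania ∩ Callum: 09:00–13:00, 18:00–18:30.
Rania ∩ Callum ∩ Ximena: 09:00–12:00, 18:00–18:30.
Rania ∩ Callum ∩ Ximena ∩ Ulrich: 10:00–12:00, 18:00–18:30.
Rania ∩ Callum ∩ Ximena ∩ Ulrich ∩ Wei: 10:00–10:30, 11:00–12:00, 18:00–18:30.
Total common minutes: 30 + 60 + 30 = 120.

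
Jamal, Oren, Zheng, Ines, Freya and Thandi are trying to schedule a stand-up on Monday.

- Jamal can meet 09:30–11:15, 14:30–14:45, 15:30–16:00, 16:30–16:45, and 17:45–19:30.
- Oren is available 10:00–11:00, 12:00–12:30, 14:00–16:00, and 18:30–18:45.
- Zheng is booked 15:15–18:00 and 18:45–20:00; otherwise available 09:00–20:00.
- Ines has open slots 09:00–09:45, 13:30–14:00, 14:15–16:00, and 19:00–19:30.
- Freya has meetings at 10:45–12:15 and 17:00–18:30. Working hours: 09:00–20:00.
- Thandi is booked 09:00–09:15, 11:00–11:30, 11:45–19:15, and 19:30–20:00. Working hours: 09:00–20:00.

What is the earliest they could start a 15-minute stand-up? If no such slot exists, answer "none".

Zheng free within 09:00–20:00: 09:00–15:15, 18:00–18:45.
Freya free within 09:00–20:00: 09:00–10:45, 12:15–17:00, 18:30–20:00.
Thandi free within 09:00–20:00: 09:15–11:00, 11:30–11:45, 19:15–19:30.
Jamal ∩ Oren: 10:00–11:00, 14:30–14:45, 15:30–16:00, 18:30–18:45.
Jamal ∩ Oren ∩ Zheng: 10:00–11:00, 14:30–14:45, 18:30–18:45.
Jamal ∩ Oren ∩ Zheng ∩ Ines: 14:30–14:45.
Jamal ∩ Oren ∩ Zheng ∩ Ines ∩ Freya: 14:30–14:45.
Jamal ∩ Oren ∩ Zheng ∩ Ines ∩ Freya ∩ Thandi: (none).
Windows ≥ 15 min: (none).

none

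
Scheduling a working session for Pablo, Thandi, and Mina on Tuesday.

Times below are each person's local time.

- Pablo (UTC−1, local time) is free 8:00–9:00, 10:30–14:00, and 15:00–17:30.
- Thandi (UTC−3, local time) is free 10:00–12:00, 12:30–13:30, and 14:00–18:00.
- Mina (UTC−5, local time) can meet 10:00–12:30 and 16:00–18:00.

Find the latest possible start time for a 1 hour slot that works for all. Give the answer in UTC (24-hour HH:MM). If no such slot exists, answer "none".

Pablo → UTC: 09:00–10:00, 11:30–15:00, 16:00–18:30.
Thandi → UTC: 13:00–15:00, 15:30–16:30, 17:00–21:00.
Mina → UTC: 15:00–17:30, 21:00–23:00.
Pablo ∩ Thandi: 13:00–15:00, 16:00–16:30, 17:00–18:30.
Pablo ∩ Thandi ∩ Mina: 16:00–16:30, 17:00–17:30.
Windows ≥ 60 min: (none).

none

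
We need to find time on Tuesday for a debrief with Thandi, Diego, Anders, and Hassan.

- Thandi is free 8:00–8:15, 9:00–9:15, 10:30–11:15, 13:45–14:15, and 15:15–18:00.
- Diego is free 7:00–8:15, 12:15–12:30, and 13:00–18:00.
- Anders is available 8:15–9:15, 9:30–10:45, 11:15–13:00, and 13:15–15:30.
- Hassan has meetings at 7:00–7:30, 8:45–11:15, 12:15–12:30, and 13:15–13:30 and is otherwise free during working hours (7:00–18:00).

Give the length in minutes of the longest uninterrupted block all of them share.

30 minutes

Hassan free within 07:00–18:00: 07:30–08:45, 11:15–12:15, 12:30–13:15, 13:30–18:00.
Thandi ∩ Diego: 08:00–08:15, 13:45–14:15, 15:15–18:00.
Thandi ∩ Diego ∩ Anders: 13:45–14:15, 15:15–15:30.
Thandi ∩ Diego ∩ Anders ∩ Hassan: 13:45–14:15, 15:15–15:30.
Common window lengths: 30, 15 min; longest is 30.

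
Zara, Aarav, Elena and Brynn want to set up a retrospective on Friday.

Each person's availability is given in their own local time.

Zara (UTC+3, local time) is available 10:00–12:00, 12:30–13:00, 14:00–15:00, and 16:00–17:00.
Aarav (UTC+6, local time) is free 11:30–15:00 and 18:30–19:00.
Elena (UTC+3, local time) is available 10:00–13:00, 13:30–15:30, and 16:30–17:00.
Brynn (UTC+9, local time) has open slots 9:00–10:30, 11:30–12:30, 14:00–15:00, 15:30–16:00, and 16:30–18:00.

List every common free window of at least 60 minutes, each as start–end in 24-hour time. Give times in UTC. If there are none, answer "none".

07:30–09:00

Zara → UTC: 07:00–09:00, 09:30–10:00, 11:00–12:00, 13:00–14:00.
Aarav → UTC: 05:30–09:00, 12:30–13:00.
Elena → UTC: 07:00–10:00, 10:30–12:30, 13:30–14:00.
Brynn → UTC: 00:00–01:30, 02:30–03:30, 05:00–06:00, 06:30–07:00, 07:30–09:00.
Zara ∩ Aarav: 07:00–09:00.
Zara ∩ Aarav ∩ Elena: 07:00–09:00.
Zara ∩ Aarav ∩ Elena ∩ Brynn: 07:30–09:00.
Windows ≥ 60 min: 07:30–09:00.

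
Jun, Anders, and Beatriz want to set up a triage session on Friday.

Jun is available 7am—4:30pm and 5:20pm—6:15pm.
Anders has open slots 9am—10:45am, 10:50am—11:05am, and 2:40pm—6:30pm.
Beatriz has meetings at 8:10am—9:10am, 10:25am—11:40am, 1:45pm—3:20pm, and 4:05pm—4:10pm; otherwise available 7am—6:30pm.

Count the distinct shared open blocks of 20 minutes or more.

Beatriz free within 07:00–18:30: 07:00–08:10, 09:10–10:25, 11:40–13:45, 15:20–16:05, 16:10–18:30.
Jun ∩ Anders: 09:00–10:45, 10:50–11:05, 14:40–16:30, 17:20–18:15.
Jun ∩ Anders ∩ Beatriz: 09:10–10:25, 15:20–16:05, 16:10–16:30, 17:20–18:15.
Windows ≥ 20 min: 09:10–10:25, 15:20–16:05, 16:10–16:30, 17:20–18:15.
That's 4 windows.

4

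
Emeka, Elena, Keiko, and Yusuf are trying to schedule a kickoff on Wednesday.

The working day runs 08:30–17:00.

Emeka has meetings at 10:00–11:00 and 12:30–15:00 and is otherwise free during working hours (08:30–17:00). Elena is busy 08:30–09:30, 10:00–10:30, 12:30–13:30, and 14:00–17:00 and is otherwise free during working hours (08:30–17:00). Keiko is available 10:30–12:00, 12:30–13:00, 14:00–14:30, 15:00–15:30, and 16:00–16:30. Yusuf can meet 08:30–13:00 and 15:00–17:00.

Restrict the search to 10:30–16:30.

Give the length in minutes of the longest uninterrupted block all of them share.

Emeka free within 08:30–17:00: 08:30–10:00, 11:00–12:30, 15:00–17:00.
Elena free within 08:30–17:00: 09:30–10:00, 10:30–12:30, 13:30–14:00.
Emeka ∩ Elena: 09:30–10:00, 11:00–12:30.
Emeka ∩ Elena ∩ Keiko: 11:00–12:00.
Emeka ∩ Elena ∩ Keiko ∩ Yusuf: 11:00–12:00.
Restricted to 10:30–16:30: 11:00–12:00.
Single common window of 60 minutes.

60 minutes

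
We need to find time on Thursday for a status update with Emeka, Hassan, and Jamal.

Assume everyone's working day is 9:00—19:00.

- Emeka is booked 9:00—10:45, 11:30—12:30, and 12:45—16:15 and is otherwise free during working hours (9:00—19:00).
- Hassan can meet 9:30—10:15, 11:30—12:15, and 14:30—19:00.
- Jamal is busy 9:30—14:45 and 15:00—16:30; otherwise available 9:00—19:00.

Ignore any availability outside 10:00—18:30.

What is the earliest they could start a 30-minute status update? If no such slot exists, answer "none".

Emeka free within 09:00–19:00: 10:45–11:30, 12:30–12:45, 16:15–19:00.
Jamal free within 09:00–19:00: 09:00–09:30, 14:45–15:00, 16:30–19:00.
Emeka ∩ Hassan: 16:15–19:00.
Emeka ∩ Hassan ∩ Jamal: 16:30–19:00.
Restricted to 10:00–18:30: 16:30–18:30.
Windows ≥ 30 min: 16:30–18:30.
Earliest such window starts at 16:30.

16:30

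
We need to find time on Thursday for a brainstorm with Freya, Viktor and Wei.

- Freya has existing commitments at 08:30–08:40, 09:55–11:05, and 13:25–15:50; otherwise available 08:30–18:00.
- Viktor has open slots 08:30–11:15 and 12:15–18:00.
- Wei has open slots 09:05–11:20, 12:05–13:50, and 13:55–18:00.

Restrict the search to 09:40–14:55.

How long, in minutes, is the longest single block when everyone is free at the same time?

Freya free within 08:30–18:00: 08:40–09:55, 11:05–13:25, 15:50–18:00.
Freya ∩ Viktor: 08:40–09:55, 11:05–11:15, 12:15–13:25, 15:50–18:00.
Freya ∩ Viktor ∩ Wei: 09:05–09:55, 11:05–11:15, 12:15–13:25, 15:50–18:00.
Restricted to 09:40–14:55: 09:40–09:55, 11:05–11:15, 12:15–13:25.
Common window lengths: 15, 10, 70 min; longest is 70.

70 minutes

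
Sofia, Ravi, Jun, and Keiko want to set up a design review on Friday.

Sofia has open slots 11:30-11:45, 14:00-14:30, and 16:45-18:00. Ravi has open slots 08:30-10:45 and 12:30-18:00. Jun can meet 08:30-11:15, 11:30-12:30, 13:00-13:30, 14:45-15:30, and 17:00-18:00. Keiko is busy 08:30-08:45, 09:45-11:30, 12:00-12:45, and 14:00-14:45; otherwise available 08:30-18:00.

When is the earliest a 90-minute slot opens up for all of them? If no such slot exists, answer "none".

none

Keiko free within 08:30–18:00: 08:45–09:45, 11:30–12:00, 12:45–14:00, 14:45–18:00.
Sofia ∩ Ravi: 14:00–14:30, 16:45–18:00.
Sofia ∩ Ravi ∩ Jun: 17:00–18:00.
Sofia ∩ Ravi ∩ Jun ∩ Keiko: 17:00–18:00.
Windows ≥ 90 min: (none).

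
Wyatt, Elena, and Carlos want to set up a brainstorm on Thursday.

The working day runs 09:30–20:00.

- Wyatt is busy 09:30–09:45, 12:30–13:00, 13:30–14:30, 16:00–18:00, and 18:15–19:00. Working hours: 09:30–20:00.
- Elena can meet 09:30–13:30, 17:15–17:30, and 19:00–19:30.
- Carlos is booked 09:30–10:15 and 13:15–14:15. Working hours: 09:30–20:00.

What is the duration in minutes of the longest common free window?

135 minutes

Wyatt free within 09:30–20:00: 09:45–12:30, 13:00–13:30, 14:30–16:00, 18:00–18:15, 19:00–20:00.
Carlos free within 09:30–20:00: 10:15–13:15, 14:15–20:00.
Wyatt ∩ Elena: 09:45–12:30, 13:00–13:30, 19:00–19:30.
Wyatt ∩ Elena ∩ Carlos: 10:15–12:30, 13:00–13:15, 19:00–19:30.
Common window lengths: 135, 15, 30 min; longest is 135.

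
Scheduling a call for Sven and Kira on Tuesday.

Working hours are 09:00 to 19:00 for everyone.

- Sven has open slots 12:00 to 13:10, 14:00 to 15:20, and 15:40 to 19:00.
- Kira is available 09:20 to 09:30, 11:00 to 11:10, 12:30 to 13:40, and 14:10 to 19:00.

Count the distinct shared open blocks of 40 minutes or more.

3

Sven ∩ Kira: 12:30–13:10, 14:10–15:20, 15:40–19:00.
Windows ≥ 40 min: 12:30–13:10, 14:10–15:20, 15:40–19:00.
That's 3 windows.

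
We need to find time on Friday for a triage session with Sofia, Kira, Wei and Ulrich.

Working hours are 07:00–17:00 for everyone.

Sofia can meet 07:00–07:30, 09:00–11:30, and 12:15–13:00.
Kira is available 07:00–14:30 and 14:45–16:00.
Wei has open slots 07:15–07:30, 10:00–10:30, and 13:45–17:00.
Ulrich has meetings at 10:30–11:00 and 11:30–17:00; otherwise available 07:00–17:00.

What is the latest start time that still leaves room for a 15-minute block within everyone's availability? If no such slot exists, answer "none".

10:15

Ulrich free within 07:00–17:00: 07:00–10:30, 11:00–11:30.
Sofia ∩ Kira: 07:00–07:30, 09:00–11:30, 12:15–13:00.
Sofia ∩ Kira ∩ Wei: 07:15–07:30, 10:00–10:30.
Sofia ∩ Kira ∩ Wei ∩ Ulrich: 07:15–07:30, 10:00–10:30.
Windows ≥ 15 min: 07:15–07:30, 10:00–10:30.
Latest start in the last window 10:00–10:30 is 10:30 − 15 min = 10:15.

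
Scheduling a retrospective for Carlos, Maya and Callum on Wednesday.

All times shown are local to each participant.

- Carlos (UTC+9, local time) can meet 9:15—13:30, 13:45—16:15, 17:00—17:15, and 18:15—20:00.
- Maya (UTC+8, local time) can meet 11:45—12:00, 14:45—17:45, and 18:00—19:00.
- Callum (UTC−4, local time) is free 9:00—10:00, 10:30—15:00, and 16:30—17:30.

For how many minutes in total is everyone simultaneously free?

0 minutes

Carlos → UTC: 00:15–04:30, 04:45–07:15, 08:00–08:15, 09:15–11:00.
Maya → UTC: 03:45–04:00, 06:45–09:45, 10:00–11:00.
Callum → UTC: 13:00–14:00, 14:30–19:00, 20:30–21:30.
Carlos ∩ Maya: 03:45–04:00, 06:45–07:15, 08:00–08:15, 09:15–09:45, 10:00–11:00.
Carlos ∩ Maya ∩ Callum: (none).
Total common minutes: 0.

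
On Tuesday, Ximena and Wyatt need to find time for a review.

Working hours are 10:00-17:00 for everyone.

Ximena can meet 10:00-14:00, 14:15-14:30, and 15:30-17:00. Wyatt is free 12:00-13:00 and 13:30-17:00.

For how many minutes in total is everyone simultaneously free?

195 minutes

Ximena ∩ Wyatt: 12:00–13:00, 13:30–14:00, 14:15–14:30, 15:30–17:00.
Total common minutes: 60 + 30 + 15 + 90 = 195.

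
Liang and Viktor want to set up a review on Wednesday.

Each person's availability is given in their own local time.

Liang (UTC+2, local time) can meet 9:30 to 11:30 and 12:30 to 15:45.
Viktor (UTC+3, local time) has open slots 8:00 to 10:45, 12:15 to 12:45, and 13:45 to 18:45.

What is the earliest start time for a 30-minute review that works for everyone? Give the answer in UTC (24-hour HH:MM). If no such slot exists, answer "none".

10:45

Liang → UTC: 07:30–09:30, 10:30–13:45.
Viktor → UTC: 05:00–07:45, 09:15–09:45, 10:45–15:45.
Liang ∩ Viktor: 07:30–07:45, 09:15–09:30, 10:45–13:45.
Windows ≥ 30 min: 10:45–13:45.
Earliest such window starts at 10:45.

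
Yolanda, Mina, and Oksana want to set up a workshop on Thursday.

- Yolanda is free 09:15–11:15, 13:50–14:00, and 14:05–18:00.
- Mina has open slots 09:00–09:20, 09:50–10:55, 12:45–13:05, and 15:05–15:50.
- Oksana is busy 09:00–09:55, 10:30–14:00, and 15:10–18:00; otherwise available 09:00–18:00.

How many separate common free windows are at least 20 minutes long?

1

Oksana free within 09:00–18:00: 09:55–10:30, 14:00–15:10.
Yolanda ∩ Mina: 09:15–09:20, 09:50–10:55, 15:05–15:50.
Yolanda ∩ Mina ∩ Oksana: 09:55–10:30, 15:05–15:10.
Windows ≥ 20 min: 09:55–10:30.
That's 1 window.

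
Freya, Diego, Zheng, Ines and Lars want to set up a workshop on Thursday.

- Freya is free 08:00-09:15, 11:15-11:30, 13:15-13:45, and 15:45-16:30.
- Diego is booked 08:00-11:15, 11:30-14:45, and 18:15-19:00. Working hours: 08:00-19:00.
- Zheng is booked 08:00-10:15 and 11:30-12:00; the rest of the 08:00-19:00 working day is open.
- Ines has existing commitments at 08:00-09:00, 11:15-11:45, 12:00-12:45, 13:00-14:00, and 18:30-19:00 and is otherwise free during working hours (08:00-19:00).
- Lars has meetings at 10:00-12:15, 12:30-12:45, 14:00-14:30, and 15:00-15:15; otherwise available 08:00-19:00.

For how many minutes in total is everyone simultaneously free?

Diego free within 08:00–19:00: 11:15–11:30, 14:45–18:15.
Zheng free within 08:00–19:00: 10:15–11:30, 12:00–19:00.
Ines free within 08:00–19:00: 09:00–11:15, 11:45–12:00, 12:45–13:00, 14:00–18:30.
Lars free within 08:00–19:00: 08:00–10:00, 12:15–12:30, 12:45–14:00, 14:30–15:00, 15:15–19:00.
Freya ∩ Diego: 11:15–11:30, 15:45–16:30.
Freya ∩ Diego ∩ Zheng: 11:15–11:30, 15:45–16:30.
Freya ∩ Diego ∩ Zheng ∩ Ines: 15:45–16:30.
Freya ∩ Diego ∩ Zheng ∩ Ines ∩ Lars: 15:45–16:30.
Total common minutes: 45.

45 minutes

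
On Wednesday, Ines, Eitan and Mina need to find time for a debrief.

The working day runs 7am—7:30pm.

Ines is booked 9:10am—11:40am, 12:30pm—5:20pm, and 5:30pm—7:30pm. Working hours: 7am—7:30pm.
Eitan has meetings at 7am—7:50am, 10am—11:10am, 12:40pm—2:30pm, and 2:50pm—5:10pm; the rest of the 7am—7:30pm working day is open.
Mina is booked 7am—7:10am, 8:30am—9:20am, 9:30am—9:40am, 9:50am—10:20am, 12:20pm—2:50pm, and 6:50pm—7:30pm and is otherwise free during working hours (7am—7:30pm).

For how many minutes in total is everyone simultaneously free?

90 minutes

Ines free within 07:00–19:30: 07:00–09:10, 11:40–12:30, 17:20–17:30.
Eitan free within 07:00–19:30: 07:50–10:00, 11:10–12:40, 14:30–14:50, 17:10–19:30.
Mina free within 07:00–19:30: 07:10–08:30, 09:20–09:30, 09:40–09:50, 10:20–12:20, 14:50–18:50.
Ines ∩ Eitan: 07:50–09:10, 11:40–12:30, 17:20–17:30.
Ines ∩ Eitan ∩ Mina: 07:50–08:30, 11:40–12:20, 17:20–17:30.
Total common minutes: 40 + 40 + 10 = 90.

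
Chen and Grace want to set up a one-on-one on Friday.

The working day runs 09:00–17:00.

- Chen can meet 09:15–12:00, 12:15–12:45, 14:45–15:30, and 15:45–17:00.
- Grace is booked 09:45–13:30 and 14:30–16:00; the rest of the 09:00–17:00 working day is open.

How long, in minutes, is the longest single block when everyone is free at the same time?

Grace free within 09:00–17:00: 09:00–09:45, 13:30–14:30, 16:00–17:00.
Chen ∩ Grace: 09:15–09:45, 16:00–17:00.
Common window lengths: 30, 60 min; longest is 60.

60 minutes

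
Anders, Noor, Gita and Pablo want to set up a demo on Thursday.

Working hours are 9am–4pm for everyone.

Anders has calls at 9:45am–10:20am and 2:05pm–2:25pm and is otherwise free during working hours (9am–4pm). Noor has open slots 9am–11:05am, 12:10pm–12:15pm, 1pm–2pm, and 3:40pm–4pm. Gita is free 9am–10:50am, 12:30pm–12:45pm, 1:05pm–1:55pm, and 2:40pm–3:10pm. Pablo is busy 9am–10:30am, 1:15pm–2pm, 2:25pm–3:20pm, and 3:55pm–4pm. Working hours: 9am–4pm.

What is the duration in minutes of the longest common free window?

20 minutes

Anders free within 09:00–16:00: 09:00–09:45, 10:20–14:05, 14:25–16:00.
Pablo free within 09:00–16:00: 10:30–13:15, 14:00–14:25, 15:20–15:55.
Anders ∩ Noor: 09:00–09:45, 10:20–11:05, 12:10–12:15, 13:00–14:00, 15:40–16:00.
Anders ∩ Noor ∩ Gita: 09:00–09:45, 10:20–10:50, 13:05–13:55.
Anders ∩ Noor ∩ Gita ∩ Pablo: 10:30–10:50, 13:05–13:15.
Common window lengths: 20, 10 min; longest is 20.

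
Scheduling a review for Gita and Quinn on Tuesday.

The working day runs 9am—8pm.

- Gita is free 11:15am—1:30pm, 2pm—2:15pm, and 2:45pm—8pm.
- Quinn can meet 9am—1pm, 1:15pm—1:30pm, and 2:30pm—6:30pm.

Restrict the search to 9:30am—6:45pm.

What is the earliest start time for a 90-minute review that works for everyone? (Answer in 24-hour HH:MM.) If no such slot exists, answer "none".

Gita ∩ Quinn: 11:15–13:00, 13:15–13:30, 14:45–18:30.
Restricted to 09:30–18:45: 11:15–13:00, 13:15–13:30, 14:45–18:30.
Windows ≥ 90 min: 11:15–13:00, 14:45–18:30.
Earliest such window starts at 11:15.

11:15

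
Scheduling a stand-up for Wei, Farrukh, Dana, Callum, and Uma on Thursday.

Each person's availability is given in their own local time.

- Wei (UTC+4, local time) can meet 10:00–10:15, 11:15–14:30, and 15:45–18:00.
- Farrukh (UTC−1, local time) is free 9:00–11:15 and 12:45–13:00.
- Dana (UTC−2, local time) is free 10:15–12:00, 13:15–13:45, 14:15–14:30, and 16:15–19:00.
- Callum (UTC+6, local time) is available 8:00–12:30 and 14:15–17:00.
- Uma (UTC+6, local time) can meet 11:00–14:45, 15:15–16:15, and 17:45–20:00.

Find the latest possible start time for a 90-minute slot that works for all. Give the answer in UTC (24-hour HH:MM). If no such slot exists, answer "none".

none

Wei → UTC: 06:00–06:15, 07:15–10:30, 11:45–14:00.
Farrukh → UTC: 10:00–12:15, 13:45–14:00.
Dana → UTC: 12:15–14:00, 15:15–15:45, 16:15–16:30, 18:15–21:00.
Callum → UTC: 02:00–06:30, 08:15–11:00.
Uma → UTC: 05:00–08:45, 09:15–10:15, 11:45–14:00.
Wei ∩ Farrukh: 10:00–10:30, 11:45–12:15, 13:45–14:00.
Wei ∩ Farrukh ∩ Dana: 13:45–14:00.
Wei ∩ Farrukh ∩ Dana ∩ Callum: (none).
Wei ∩ Farrukh ∩ Dana ∩ Callum ∩ Uma: (none).
Windows ≥ 90 min: (none).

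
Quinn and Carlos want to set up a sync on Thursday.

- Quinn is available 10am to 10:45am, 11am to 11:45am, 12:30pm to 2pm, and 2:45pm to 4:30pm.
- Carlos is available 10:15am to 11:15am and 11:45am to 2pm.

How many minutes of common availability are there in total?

135 minutes

Quinn ∩ Carlos: 10:15–10:45, 11:00–11:15, 12:30–14:00.
Total common minutes: 30 + 15 + 90 = 135.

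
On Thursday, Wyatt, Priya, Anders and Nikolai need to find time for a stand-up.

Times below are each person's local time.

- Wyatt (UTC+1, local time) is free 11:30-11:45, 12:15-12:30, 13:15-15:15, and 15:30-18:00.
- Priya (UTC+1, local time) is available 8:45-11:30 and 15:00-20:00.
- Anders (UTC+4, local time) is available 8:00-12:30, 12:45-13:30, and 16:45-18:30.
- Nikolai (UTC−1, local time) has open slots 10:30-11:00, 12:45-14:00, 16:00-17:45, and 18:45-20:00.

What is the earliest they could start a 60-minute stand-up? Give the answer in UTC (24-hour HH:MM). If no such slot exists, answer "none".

none

Wyatt → UTC: 10:30–10:45, 11:15–11:30, 12:15–14:15, 14:30–17:00.
Priya → UTC: 07:45–10:30, 14:00–19:00.
Anders → UTC: 04:00–08:30, 08:45–09:30, 12:45–14:30.
Nikolai → UTC: 11:30–12:00, 13:45–15:00, 17:00–18:45, 19:45–21:00.
Wyatt ∩ Priya: 14:00–14:15, 14:30–17:00.
Wyatt ∩ Priya ∩ Anders: 14:00–14:15.
Wyatt ∩ Priya ∩ Anders ∩ Nikolai: 14:00–14:15.
Windows ≥ 60 min: (none).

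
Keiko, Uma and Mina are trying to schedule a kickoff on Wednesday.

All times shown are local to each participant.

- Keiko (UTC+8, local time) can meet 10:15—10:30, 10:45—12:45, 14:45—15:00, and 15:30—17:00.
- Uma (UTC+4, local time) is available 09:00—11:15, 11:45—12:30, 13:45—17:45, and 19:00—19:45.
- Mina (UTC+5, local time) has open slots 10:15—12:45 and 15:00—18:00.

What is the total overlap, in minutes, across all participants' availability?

15 minutes

Keiko → UTC: 02:15–02:30, 02:45–04:45, 06:45–07:00, 07:30–09:00.
Uma → UTC: 05:00–07:15, 07:45–08:30, 09:45–13:45, 15:00–15:45.
Mina → UTC: 05:15–07:45, 10:00–13:00.
Keiko ∩ Uma: 06:45–07:00, 07:45–08:30.
Keiko ∩ Uma ∩ Mina: 06:45–07:00.
Total common minutes: 15.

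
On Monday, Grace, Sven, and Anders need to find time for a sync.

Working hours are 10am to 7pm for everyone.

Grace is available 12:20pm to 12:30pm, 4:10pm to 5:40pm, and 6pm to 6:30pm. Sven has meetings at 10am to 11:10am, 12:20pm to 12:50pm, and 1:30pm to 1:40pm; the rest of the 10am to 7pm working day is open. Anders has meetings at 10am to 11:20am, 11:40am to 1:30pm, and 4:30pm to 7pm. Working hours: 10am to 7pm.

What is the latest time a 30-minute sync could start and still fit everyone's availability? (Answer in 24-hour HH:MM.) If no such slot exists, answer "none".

none

Sven free within 10:00–19:00: 11:10–12:20, 12:50–13:30, 13:40–19:00.
Anders free within 10:00–19:00: 11:20–11:40, 13:30–16:30.
Grace ∩ Sven: 16:10–17:40, 18:00–18:30.
Grace ∩ Sven ∩ Anders: 16:10–16:30.
Windows ≥ 30 min: (none).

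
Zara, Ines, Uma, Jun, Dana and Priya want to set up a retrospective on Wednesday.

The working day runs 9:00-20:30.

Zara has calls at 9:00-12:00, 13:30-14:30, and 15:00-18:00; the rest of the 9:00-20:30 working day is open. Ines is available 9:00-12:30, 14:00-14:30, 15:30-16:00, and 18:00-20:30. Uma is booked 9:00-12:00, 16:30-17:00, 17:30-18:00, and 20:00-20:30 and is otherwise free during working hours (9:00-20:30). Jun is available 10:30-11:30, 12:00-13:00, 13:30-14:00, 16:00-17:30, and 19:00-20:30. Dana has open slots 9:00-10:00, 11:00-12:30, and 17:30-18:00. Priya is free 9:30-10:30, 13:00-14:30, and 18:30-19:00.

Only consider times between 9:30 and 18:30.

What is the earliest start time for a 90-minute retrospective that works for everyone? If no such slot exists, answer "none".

none

Zara free within 09:00–20:30: 12:00–13:30, 14:30–15:00, 18:00–20:30.
Uma free within 09:00–20:30: 12:00–16:30, 17:00–17:30, 18:00–20:00.
Zara ∩ Ines: 12:00–12:30, 18:00–20:30.
Zara ∩ Ines ∩ Uma: 12:00–12:30, 18:00–20:00.
Zara ∩ Ines ∩ Uma ∩ Jun: 12:00–12:30, 19:00–20:00.
Zara ∩ Ines ∩ Uma ∩ Jun ∩ Dana: 12:00–12:30.
Zara ∩ Ines ∩ Uma ∩ Jun ∩ Dana ∩ Priya: (none).
Restricted to 09:30–18:30: (none).
Windows ≥ 90 min: (none).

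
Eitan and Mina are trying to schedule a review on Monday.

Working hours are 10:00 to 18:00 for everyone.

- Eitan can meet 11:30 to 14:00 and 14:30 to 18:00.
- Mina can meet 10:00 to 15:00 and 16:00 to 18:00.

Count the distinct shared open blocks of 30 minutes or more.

Eitan ∩ Mina: 11:30–14:00, 14:30–15:00, 16:00–18:00.
Windows ≥ 30 min: 11:30–14:00, 14:30–15:00, 16:00–18:00.
That's 3 windows.

3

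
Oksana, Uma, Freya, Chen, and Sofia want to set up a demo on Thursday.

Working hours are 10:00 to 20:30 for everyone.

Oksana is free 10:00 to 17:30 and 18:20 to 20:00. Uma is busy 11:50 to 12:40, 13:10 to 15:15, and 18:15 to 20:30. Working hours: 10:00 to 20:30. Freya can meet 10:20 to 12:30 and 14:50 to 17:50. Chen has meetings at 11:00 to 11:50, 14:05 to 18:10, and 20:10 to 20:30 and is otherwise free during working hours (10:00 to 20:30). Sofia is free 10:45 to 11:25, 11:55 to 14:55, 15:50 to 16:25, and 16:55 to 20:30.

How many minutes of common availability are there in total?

15 minutes

Uma free within 10:00–20:30: 10:00–11:50, 12:40–13:10, 15:15–18:15.
Chen free within 10:00–20:30: 10:00–11:00, 11:50–14:05, 18:10–20:10.
Oksana ∩ Uma: 10:00–11:50, 12:40–13:10, 15:15–17:30.
Oksana ∩ Uma ∩ Freya: 10:20–11:50, 15:15–17:30.
Oksana ∩ Uma ∩ Freya ∩ Chen: 10:20–11:00.
Oksana ∩ Uma ∩ Freya ∩ Chen ∩ Sofia: 10:45–11:00.
Total common minutes: 15.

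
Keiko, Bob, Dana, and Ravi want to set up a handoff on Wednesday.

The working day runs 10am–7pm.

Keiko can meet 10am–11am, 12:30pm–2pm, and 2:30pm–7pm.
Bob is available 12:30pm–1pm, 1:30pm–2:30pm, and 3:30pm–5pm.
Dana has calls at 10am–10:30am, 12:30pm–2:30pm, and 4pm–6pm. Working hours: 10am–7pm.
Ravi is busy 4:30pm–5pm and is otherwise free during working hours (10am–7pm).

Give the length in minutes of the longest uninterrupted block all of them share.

Dana free within 10:00–19:00: 10:30–12:30, 14:30–16:00, 18:00–19:00.
Ravi free within 10:00–19:00: 10:00–16:30, 17:00–19:00.
Keiko ∩ Bob: 12:30–13:00, 13:30–14:00, 15:30–17:00.
Keiko ∩ Bob ∩ Dana: 15:30–16:00.
Keiko ∩ Bob ∩ Dana ∩ Ravi: 15:30–16:00.
Single common window of 30 minutes.

30 minutes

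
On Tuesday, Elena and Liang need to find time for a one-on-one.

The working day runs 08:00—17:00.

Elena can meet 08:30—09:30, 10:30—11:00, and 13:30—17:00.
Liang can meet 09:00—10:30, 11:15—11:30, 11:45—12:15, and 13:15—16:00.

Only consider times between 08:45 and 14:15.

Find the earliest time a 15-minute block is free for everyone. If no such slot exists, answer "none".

09:00

Elena ∩ Liang: 09:00–09:30, 13:30–16:00.
Restricted to 08:45–14:15: 09:00–09:30, 13:30–14:15.
Windows ≥ 15 min: 09:00–09:30, 13:30–14:15.
Earliest such window starts at 09:00.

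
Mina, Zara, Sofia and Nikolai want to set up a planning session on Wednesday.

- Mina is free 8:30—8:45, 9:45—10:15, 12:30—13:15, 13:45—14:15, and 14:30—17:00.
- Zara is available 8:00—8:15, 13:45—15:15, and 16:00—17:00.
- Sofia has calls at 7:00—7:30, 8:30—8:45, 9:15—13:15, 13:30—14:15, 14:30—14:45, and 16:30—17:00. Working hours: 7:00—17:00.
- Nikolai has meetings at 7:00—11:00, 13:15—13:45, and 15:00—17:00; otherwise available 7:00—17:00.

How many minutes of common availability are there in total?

Sofia free within 07:00–17:00: 07:30–08:30, 08:45–09:15, 13:15–13:30, 14:15–14:30, 14:45–16:30.
Nikolai free within 07:00–17:00: 11:00–13:15, 13:45–15:00.
Mina ∩ Zara: 13:45–14:15, 14:30–15:15, 16:00–17:00.
Mina ∩ Zara ∩ Sofia: 14:45–15:15, 16:00–16:30.
Mina ∩ Zara ∩ Sofia ∩ Nikolai: 14:45–15:00.
Total common minutes: 15.

15 minutes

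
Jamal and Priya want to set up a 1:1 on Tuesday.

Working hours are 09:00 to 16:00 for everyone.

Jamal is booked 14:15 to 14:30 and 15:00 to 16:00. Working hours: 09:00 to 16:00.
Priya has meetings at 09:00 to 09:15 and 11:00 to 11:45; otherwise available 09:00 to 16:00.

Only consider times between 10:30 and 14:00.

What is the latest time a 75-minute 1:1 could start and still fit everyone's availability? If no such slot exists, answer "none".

12:45

Jamal free within 09:00–16:00: 09:00–14:15, 14:30–15:00.
Priya free within 09:00–16:00: 09:15–11:00, 11:45–16:00.
Jamal ∩ Priya: 09:15–11:00, 11:45–14:15, 14:30–15:00.
Restricted to 10:30–14:00: 10:30–11:00, 11:45–14:00.
Windows ≥ 75 min: 11:45–14:00.
Latest start in the last window 11:45–14:00 is 14:00 − 75 min = 12:45.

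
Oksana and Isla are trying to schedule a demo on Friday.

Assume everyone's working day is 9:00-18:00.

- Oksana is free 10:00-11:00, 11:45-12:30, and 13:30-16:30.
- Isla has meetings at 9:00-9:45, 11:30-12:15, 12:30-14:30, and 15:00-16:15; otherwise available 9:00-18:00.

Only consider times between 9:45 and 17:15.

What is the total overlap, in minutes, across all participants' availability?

Isla free within 09:00–18:00: 09:45–11:30, 12:15–12:30, 14:30–15:00, 16:15–18:00.
Oksana ∩ Isla: 10:00–11:00, 12:15–12:30, 14:30–15:00, 16:15–16:30.
Restricted to 09:45–17:15: 10:00–11:00, 12:15–12:30, 14:30–15:00, 16:15–16:30.
Total common minutes: 60 + 15 + 30 + 15 = 120.

120 minutes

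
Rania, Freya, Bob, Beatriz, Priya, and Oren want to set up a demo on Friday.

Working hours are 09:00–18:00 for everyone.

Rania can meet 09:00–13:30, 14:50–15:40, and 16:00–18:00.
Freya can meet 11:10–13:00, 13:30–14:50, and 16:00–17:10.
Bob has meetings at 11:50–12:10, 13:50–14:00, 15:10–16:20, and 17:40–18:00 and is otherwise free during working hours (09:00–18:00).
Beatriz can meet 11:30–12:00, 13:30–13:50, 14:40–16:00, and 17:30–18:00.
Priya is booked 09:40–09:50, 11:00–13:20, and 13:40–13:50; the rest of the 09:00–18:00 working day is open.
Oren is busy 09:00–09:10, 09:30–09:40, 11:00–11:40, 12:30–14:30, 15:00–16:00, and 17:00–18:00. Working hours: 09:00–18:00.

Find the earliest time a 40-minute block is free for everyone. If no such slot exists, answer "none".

Bob free within 09:00–18:00: 09:00–11:50, 12:10–13:50, 14:00–15:10, 16:20–17:40.
Priya free within 09:00–18:00: 09:00–09:40, 09:50–11:00, 13:20–13:40, 13:50–18:00.
Oren free within 09:00–18:00: 09:10–09:30, 09:40–11:00, 11:40–12:30, 14:30–15:00, 16:00–17:00.
Rania ∩ Freya: 11:10–13:00, 16:00–17:10.
Rania ∩ Freya ∩ Bob: 11:10–11:50, 12:10–13:00, 16:20–17:10.
Rania ∩ Freya ∩ Bob ∩ Beatriz: 11:30–11:50.
Rania ∩ Freya ∩ Bob ∩ Beatriz ∩ Priya: (none).
Rania ∩ Freya ∩ Bob ∩ Beatriz ∩ Priya ∩ Oren: (none).
Windows ≥ 40 min: (none).

none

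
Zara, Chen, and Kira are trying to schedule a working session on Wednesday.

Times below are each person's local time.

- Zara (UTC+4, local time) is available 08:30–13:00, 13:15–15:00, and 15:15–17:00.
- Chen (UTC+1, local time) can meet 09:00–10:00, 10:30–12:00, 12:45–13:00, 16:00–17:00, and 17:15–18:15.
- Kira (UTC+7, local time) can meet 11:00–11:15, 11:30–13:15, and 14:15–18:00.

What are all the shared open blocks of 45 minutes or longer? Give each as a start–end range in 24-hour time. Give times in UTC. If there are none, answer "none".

Zara → UTC: 04:30–09:00, 09:15–11:00, 11:15–13:00.
Chen → UTC: 08:00–09:00, 09:30–11:00, 11:45–12:00, 15:00–16:00, 16:15–17:15.
Kira → UTC: 04:00–04:15, 04:30–06:15, 07:15–11:00.
Zara ∩ Chen: 08:00–09:00, 09:30–11:00, 11:45–12:00.
Zara ∩ Chen ∩ Kira: 08:00–09:00, 09:30–11:00.
Windows ≥ 45 min: 08:00–09:00, 09:30–11:00.

08:00–09:00, 09:30–11:00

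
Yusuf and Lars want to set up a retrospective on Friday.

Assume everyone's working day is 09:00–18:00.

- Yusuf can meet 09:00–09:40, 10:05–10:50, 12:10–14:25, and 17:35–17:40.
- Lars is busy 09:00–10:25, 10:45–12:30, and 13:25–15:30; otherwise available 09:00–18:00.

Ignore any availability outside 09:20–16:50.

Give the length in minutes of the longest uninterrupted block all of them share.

Lars free within 09:00–18:00: 10:25–10:45, 12:30–13:25, 15:30–18:00.
Yusuf ∩ Lars: 10:25–10:45, 12:30–13:25, 17:35–17:40.
Restricted to 09:20–16:50: 10:25–10:45, 12:30–13:25.
Common window lengths: 20, 55 min; longest is 55.

55 minutes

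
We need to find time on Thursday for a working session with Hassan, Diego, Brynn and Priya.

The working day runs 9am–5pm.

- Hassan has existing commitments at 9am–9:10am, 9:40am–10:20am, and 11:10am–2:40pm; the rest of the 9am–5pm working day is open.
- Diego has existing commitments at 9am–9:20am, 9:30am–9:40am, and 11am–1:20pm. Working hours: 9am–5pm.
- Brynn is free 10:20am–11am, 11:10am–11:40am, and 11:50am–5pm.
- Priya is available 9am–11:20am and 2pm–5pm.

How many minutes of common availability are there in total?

Hassan free within 09:00–17:00: 09:10–09:40, 10:20–11:10, 14:40–17:00.
Diego free within 09:00–17:00: 09:20–09:30, 09:40–11:00, 13:20–17:00.
Hassan ∩ Diego: 09:20–09:30, 10:20–11:00, 14:40–17:00.
Hassan ∩ Diego ∩ Brynn: 10:20–11:00, 14:40–17:00.
Hassan ∩ Diego ∩ Brynn ∩ Priya: 10:20–11:00, 14:40–17:00.
Total common minutes: 40 + 140 = 180.

180 minutes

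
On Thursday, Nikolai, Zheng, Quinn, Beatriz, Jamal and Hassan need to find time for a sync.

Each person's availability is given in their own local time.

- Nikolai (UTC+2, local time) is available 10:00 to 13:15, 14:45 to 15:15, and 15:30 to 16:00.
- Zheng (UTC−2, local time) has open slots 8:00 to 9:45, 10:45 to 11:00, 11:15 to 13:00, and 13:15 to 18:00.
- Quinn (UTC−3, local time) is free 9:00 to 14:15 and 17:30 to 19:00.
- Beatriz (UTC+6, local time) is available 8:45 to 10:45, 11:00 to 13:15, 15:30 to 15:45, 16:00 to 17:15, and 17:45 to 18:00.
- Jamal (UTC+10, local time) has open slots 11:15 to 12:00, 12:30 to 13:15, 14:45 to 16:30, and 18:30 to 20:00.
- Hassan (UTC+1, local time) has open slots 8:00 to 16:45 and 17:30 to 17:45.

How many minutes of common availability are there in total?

Nikolai → UTC: 08:00–11:15, 12:45–13:15, 13:30–14:00.
Zheng → UTC: 10:00–11:45, 12:45–13:00, 13:15–15:00, 15:15–20:00.
Quinn → UTC: 12:00–17:15, 20:30–22:00.
Beatriz → UTC: 02:45–04:45, 05:00–07:15, 09:30–09:45, 10:00–11:15, 11:45–12:00.
Jamal → UTC: 01:15–02:00, 02:30–03:15, 04:45–06:30, 08:30–10:00.
Hassan → UTC: 07:00–15:45, 16:30–16:45.
Nikolai ∩ Zheng: 10:00–11:15, 12:45–13:00, 13:30–14:00.
Nikolai ∩ Zheng ∩ Quinn: 12:45–13:00, 13:30–14:00.
Nikolai ∩ Zheng ∩ Quinn ∩ Beatriz: (none).
Nikolai ∩ Zheng ∩ Quinn ∩ Beatriz ∩ Jamal: (none).
Nikolai ∩ Zheng ∩ Quinn ∩ Beatriz ∩ Jamal ∩ Hassan: (none).
Total common minutes: 0.

0 minutes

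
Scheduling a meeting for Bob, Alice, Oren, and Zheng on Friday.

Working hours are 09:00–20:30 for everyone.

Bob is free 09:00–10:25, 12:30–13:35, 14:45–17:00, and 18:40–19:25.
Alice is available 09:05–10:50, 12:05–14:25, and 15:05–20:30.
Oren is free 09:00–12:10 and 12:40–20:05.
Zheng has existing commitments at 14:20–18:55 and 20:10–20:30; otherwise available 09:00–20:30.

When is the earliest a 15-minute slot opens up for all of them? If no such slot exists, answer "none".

09:05

Zheng free within 09:00–20:30: 09:00–14:20, 18:55–20:10.
Bob ∩ Alice: 09:05–10:25, 12:30–13:35, 15:05–17:00, 18:40–19:25.
Bob ∩ Alice ∩ Oren: 09:05–10:25, 12:40–13:35, 15:05–17:00, 18:40–19:25.
Bob ∩ Alice ∩ Oren ∩ Zheng: 09:05–10:25, 12:40–13:35, 18:55–19:25.
Windows ≥ 15 min: 09:05–10:25, 12:40–13:35, 18:55–19:25.
Earliest such window starts at 09:05.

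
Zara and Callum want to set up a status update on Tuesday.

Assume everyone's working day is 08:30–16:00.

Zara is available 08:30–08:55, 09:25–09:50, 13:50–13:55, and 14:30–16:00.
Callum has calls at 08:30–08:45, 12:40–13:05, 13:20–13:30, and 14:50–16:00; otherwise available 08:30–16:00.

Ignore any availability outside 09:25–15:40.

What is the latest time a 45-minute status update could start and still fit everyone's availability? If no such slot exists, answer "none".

Callum free within 08:30–16:00: 08:45–12:40, 13:05–13:20, 13:30–14:50.
Zara ∩ Callum: 08:45–08:55, 09:25–09:50, 13:50–13:55, 14:30–14:50.
Restricted to 09:25–15:40: 09:25–09:50, 13:50–13:55, 14:30–14:50.
Windows ≥ 45 min: (none).

none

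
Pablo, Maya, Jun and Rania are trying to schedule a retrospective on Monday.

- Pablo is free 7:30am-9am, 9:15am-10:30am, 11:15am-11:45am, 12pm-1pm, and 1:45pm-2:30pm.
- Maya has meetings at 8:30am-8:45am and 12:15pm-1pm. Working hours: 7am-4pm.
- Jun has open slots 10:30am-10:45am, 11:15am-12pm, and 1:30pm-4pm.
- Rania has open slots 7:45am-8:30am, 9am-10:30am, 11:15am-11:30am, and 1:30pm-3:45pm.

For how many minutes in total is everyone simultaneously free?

60 minutes

Maya free within 07:00–16:00: 07:00–08:30, 08:45–12:15, 13:00–16:00.
Pablo ∩ Maya: 07:30–08:30, 08:45–09:00, 09:15–10:30, 11:15–11:45, 12:00–12:15, 13:45–14:30.
Pablo ∩ Maya ∩ Jun: 11:15–11:45, 13:45–14:30.
Pablo ∩ Maya ∩ Jun ∩ Rania: 11:15–11:30, 13:45–14:30.
Total common minutes: 15 + 45 = 60.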